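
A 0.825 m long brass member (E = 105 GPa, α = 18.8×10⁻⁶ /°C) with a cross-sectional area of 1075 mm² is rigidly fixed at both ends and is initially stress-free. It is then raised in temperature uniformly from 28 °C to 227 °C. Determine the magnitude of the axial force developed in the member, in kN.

Full restraint means ε = 0, so the stress is σ = EαΔT = 105×10³ × 18.8×10⁻⁶ × 199 = 392.8 MPa.
Axial force P = σA = 392.8 × 1075 = 422300 N = 422.3 kN, compressive.

P ≈ 422 kN (compressive)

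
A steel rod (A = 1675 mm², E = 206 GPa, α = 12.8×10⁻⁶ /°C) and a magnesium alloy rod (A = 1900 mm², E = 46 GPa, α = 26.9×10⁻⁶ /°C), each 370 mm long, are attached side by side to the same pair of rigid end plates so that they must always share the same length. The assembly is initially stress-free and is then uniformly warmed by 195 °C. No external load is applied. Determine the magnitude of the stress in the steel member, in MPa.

The magnesium alloy has the larger α, so on heating it would change length more than the steel if both were free. The rigid plates force a common final length, so the magnesium alloy is put into compression and the steel into tension, with equal and opposite forces P (no external load).
Setting the final lengths equal and cancelling L: (α₁ − α₂)ΔT = P/(A₁E₁) + P/(A₂E₂).
|α₁ − α₂|·ΔT = 14.1×10⁻⁶ × 195 = 0.002749.
1/(A₁E₁) + 1/(A₂E₂) = 1/(1675×206×10³) + 1/(1900×46×10³) = 1.434×10⁻⁸ N⁻¹.
So P = 0.002749 / 1.434×10⁻⁸ = 191.7 kN.
σ_{steel} = P/A₁ = 191700/1675 = 114.5 MPa, tensile.

σ ≈ 114 MPa (tensile)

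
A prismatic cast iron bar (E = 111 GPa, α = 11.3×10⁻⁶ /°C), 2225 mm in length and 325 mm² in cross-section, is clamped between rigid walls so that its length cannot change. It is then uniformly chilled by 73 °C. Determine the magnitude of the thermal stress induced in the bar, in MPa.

σ ≈ 91.6 MPa (tensile)

The supports are rigid, so the total axial strain is zero. The restrained thermal strain is ε = αΔT = 11.3×10⁻⁶ × 73 = 824.9×10⁻⁶.
σ = EαΔT = 111×10³ × 11.3×10⁻⁶ × 73 = 91.56 MPa (tensile; the bar is trying to contract).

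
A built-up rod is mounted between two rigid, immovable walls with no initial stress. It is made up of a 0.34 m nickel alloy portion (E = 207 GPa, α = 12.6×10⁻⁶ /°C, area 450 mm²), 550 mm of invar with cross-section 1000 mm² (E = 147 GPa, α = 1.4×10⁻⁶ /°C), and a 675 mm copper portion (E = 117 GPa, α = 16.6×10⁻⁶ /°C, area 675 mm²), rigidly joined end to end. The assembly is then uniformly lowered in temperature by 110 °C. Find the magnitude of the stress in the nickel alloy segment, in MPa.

With the walls removed the bar would change length by δ_free = Σ αᵢΔT Lᵢ = 12.6×10⁻⁶×110×340 + 1.4×10⁻⁶×110×550 + 16.6×10⁻⁶×110×675 = 1.788 mm.
The rigid supports impose zero overall length change; the single axial force P common to all segments must satisfy P Σ Lᵢ/(AᵢEᵢ) = δ_free.
Σ Lᵢ/(AᵢEᵢ) = 340/(450×207×10³) + 550/(1000×147×10³) + 675/(675×117×10³) = 1.594×10⁻⁵ mm/N.
P = 1.788 / 1.594×10⁻⁵ = 112200 N = 112.2 kN, tensile.
σ_{nickel alloy} = P / A = 112200 / 450 = 249.4 MPa.

σ ≈ 249 MPa (tensile)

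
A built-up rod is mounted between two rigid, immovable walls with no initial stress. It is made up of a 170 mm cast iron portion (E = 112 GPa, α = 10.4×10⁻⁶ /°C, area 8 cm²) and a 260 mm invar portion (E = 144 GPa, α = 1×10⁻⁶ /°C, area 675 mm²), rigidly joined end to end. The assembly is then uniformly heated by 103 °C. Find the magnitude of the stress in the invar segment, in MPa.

σ ≈ 67.7 MPa (compressive)

With the walls removed the bar would change length by δ_free = Σ αᵢΔT Lᵢ = 10.4×10⁻⁶×103×170 + 1×10⁻⁶×103×260 = 0.2089 mm.
Since the ends are fixed, an axial force P builds up, equal in every segment, with P · Σ Lᵢ/(AᵢEᵢ) = δ_free.
Σ Lᵢ/(AᵢEᵢ) = 170/(800×112×10³) + 260/(675×144×10³) = 4.572×10⁻⁶ mm/N.
P = 0.2089 / 4.572×10⁻⁶ = 45690 N = 45.69 kN, compressive.
σ_{invar} = P / A = 45690 / 675 = 67.68 MPa.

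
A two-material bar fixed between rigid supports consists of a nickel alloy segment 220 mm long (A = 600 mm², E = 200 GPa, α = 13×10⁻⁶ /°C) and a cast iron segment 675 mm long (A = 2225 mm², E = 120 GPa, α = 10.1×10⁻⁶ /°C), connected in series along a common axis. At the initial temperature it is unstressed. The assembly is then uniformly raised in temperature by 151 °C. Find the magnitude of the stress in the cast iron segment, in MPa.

σ ≈ 151 MPa (compressive)

If the supports were absent, the total length change would be Σ αᵢΔT Lᵢ = 13×10⁻⁶×151×220 + 10.1×10⁻⁶×151×675 = 1.461 mm.
The walls prevent any net length change, so an axial force P (same in every segment) develops. Compatibility: P · Σ Lᵢ/(AᵢEᵢ) = δ_free.
Σ Lᵢ/(AᵢEᵢ) = 220/(600×200×10³) + 675/(2225×120×10³) = 4.361×10⁻⁶ mm/N.
So P = 1.461 / 4.361×10⁻⁶ = 335.1 kN, compressive.
σ_{cast iron} = P / A = 335100 / 2225 = 150.6 MPa.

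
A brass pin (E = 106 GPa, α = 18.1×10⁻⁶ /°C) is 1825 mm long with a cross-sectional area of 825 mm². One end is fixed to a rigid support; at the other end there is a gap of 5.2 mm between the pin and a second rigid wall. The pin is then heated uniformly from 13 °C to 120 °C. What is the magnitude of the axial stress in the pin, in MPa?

σ ≈ 0 MPa

Unrestrained expansion: δ_free = αΔT L = 18.1×10⁻⁶ × 107 × 1825 = 3.534 mm.
Since δ_free = 3.53 mm is less than the 5.2 mm gap, the pin never touches the wall. No axial force develops.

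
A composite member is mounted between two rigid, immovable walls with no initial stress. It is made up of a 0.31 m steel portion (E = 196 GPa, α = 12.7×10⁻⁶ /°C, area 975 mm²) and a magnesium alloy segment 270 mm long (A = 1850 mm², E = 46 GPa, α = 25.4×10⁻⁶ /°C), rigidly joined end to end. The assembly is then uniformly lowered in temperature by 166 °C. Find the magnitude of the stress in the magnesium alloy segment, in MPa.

Free thermal contraction of the whole bar: Σ αᵢΔT Lᵢ = 12.7×10⁻⁶×166×310 + 25.4×10⁻⁶×166×270 = 1.792 mm.
The walls prevent any net length change, so an axial force P (same in every segment) develops. Compatibility: P · Σ Lᵢ/(AᵢEᵢ) = δ_free.
Σ Lᵢ/(AᵢEᵢ) = 310/(975×196×10³) + 270/(1850×46×10³) = 4.795×10⁻⁶ mm/N.
So P = 1.792 / 4.795×10⁻⁶ = 373.7 kN, tensile.
σ_{magnesium alloy} = P / A = 373700 / 1850 = 202 MPa.

σ ≈ 202 MPa (tensile)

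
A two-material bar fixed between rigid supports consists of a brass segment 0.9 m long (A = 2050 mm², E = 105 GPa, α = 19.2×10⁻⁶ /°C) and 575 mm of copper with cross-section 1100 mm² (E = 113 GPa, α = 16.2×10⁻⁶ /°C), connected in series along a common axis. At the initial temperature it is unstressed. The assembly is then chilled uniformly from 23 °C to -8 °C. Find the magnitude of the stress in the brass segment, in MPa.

σ ≈ 45.7 MPa (tensile)

If the supports were absent, the total length change would be Σ αᵢΔT Lᵢ = 19.2×10⁻⁶×31×900 + 16.2×10⁻⁶×31×575 = 0.8244 mm.
The rigid supports impose zero overall length change; the single axial force P common to all segments must satisfy P Σ Lᵢ/(AᵢEᵢ) = δ_free.
Σ Lᵢ/(AᵢEᵢ) = 900/(2050×105×10³) + 575/(1100×113×10³) = 8.807×10⁻⁶ mm/N.
So P = 0.8244 / 8.807×10⁻⁶ = 93.61 kN, tensile.
σ_{brass} = P / A = 93610 / 2050 = 45.66 MPa.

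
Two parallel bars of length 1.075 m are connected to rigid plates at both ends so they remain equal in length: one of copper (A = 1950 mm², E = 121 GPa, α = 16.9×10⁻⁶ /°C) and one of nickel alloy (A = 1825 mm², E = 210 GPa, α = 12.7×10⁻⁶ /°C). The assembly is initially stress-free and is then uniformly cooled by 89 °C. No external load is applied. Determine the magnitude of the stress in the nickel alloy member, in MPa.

σ ≈ 29.9 MPa (compressive)

Equilibrium of a rigid end plate with no external load gives equal and opposite internal forces ±P in the two members. Since α_{copper} > α_{nickel alloy}, cooling drives the copper into tension and the nickel alloy into compression.
Compatibility of the two members (thermal + elastic change equal): (α₁ − α₂)ΔT = P·[1/(A₁E₁) + 1/(A₂E₂)].
|α₁ − α₂|·ΔT = 4.2×10⁻⁶ × 89 = 0.0003738.
1/(A₁E₁) + 1/(A₂E₂) = 1/(1950×121×10³) + 1/(1825×210×10³) = 6.847×10⁻⁹ N⁻¹.
So P = 0.0003738 / 6.847×10⁻⁹ = 54.59 kN.
σ_{nickel alloy} = P/A₂ = 54590/1825 = 29.91 MPa, compressive.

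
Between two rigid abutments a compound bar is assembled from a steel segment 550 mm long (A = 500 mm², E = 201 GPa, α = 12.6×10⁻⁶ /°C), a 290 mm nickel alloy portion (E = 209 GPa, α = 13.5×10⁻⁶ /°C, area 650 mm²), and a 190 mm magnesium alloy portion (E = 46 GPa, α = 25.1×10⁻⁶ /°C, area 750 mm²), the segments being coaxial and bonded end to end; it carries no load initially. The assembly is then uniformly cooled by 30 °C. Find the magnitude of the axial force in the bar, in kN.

P ≈ 35.7 kN (tensile)

With the walls removed the bar would change length by δ_free = Σ αᵢΔT Lᵢ = 12.6×10⁻⁶×30×550 + 13.5×10⁻⁶×30×290 + 25.1×10⁻⁶×30×190 = 0.4684 mm.
The rigid supports impose zero overall length change; the single axial force P common to all segments must satisfy P Σ Lᵢ/(AᵢEᵢ) = δ_free.
The series flexibility is Σ Lᵢ/(AᵢEᵢ) = 550/(500×201×10³) + 290/(650×209×10³) + 190/(750×46×10³) = 1.311×10⁻⁵ mm/N.
So P = 0.4684 / 1.311×10⁻⁵ = 35.72 kN, tensile.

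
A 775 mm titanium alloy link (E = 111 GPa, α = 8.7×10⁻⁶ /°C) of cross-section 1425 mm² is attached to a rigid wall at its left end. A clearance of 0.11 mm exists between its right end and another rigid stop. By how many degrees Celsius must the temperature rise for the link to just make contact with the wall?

ΔT ≈ 16.3 °C

The gap closes when αΔT L = 0.11 mm, since the link is still unstressed at that instant.
ΔT = 0.11 / (8.7×10⁻⁶ × 775) = 16.31 °C.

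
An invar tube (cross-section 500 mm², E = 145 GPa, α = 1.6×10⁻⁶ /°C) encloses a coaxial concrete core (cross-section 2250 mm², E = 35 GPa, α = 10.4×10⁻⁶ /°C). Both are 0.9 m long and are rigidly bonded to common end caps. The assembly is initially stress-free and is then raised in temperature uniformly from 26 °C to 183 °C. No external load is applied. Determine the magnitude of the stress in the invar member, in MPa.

The concrete has the larger α, so on heating it would change length more than the invar if both were free. The rigid plates force a common final length, so the concrete is put into compression and the invar into tension, with equal and opposite forces P (no external load).
Equating the net (thermal + elastic) strains gives |α₁ − α₂|·ΔT = P·[1/(A₁E₁) + 1/(A₂E₂)].
|α₁ − α₂|·ΔT = 8.8×10⁻⁶ × 157 = 0.001382.
1/(A₁E₁) + 1/(A₂E₂) = 1/(500×145×10³) + 1/(2250×35×10³) = 2.649×10⁻⁸ N⁻¹.
So P = 0.001382 / 2.649×10⁻⁸ = 52.15 kN.
σ_{invar} = P/A₁ = 52150/500 = 104.3 MPa, tensile.

σ ≈ 104 MPa (tensile)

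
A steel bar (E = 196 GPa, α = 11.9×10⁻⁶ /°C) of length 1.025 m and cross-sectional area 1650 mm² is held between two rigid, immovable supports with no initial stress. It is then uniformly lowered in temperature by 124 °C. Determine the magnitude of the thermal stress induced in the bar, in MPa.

With length fixed, the mechanical strain must cancel the thermal strain αΔT = 11.9×10⁻⁶ × 124 = 1475.6×10⁻⁶.
Hence σ = E·αΔT = 196×10³ × 1475.6×10⁻⁶ = 289.2 MPa, tensile.

σ ≈ 289 MPa (tensile)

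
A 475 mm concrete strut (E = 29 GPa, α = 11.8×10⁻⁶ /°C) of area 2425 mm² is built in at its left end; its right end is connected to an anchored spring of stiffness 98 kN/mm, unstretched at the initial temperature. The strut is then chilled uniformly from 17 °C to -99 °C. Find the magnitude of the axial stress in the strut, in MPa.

If the spring were absent the strut would shorten by αΔT L = 11.8×10⁻⁶ × 116 × 475 = 0.6502 mm.
Let P be the tensile force in the spring. The strut extends elastically by PL/(AE) and the spring stretches by P/k; together these equal δ_free.
P [ L/(AE) + 1/k ] = δ_free → P [ 475/(2425×29×10³) + 1/(98×10³) ] = 0.6502.
P = 0.6502 / 1.696×10⁻⁵ = 38340 N.
σ = P/A = 38340/2425 = 15.81 MPa.

σ ≈ 15.8 MPa (tensile)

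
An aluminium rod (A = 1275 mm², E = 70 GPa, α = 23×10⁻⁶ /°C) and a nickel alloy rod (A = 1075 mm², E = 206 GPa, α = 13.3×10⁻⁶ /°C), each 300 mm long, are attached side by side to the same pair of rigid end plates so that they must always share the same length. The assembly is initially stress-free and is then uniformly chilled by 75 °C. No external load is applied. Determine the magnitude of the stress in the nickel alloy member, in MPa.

Equilibrium of a rigid end plate with no external load gives equal and opposite internal forces ±P in the two members. Since α_{aluminium} > α_{nickel alloy}, cooling drives the aluminium into tension and the nickel alloy into compression.
Compatibility of the two members (thermal + elastic change equal): (α₁ − α₂)ΔT = P·[1/(A₁E₁) + 1/(A₂E₂)].
|α₁ − α₂|·ΔT = 9.7×10⁻⁶ × 75 = 0.0007275.
1/(A₁E₁) + 1/(A₂E₂) = 1/(1275×70×10³) + 1/(1075×206×10³) = 1.572×10⁻⁸ N⁻¹.
So P = 0.0007275 / 1.572×10⁻⁸ = 46.28 kN.
σ_{nickel alloy} = P/A₂ = 46280/1075 = 43.05 MPa, compressive.

σ ≈ 43 MPa (compressive)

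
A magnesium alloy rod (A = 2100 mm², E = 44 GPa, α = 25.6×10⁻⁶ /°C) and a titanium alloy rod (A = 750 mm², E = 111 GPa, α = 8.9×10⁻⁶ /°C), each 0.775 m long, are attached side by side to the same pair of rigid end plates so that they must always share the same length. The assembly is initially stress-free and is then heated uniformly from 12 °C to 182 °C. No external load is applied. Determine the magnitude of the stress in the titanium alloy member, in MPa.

σ ≈ 166 MPa (tensile)

Equilibrium of a rigid end plate with no external load gives equal and opposite internal forces ±P in the two members. Since α_{magnesium alloy} > α_{titanium alloy}, heating drives the magnesium alloy into compression and the titanium alloy into tension.
Setting the final lengths equal and cancelling L: (α₁ − α₂)ΔT = P/(A₁E₁) + P/(A₂E₂).
|α₁ − α₂|·ΔT = 16.7×10⁻⁶ × 170 = 0.002839.
1/(A₁E₁) + 1/(A₂E₂) = 1/(2100×44×10³) + 1/(750×111×10³) = 2.283×10⁻⁸ N⁻¹.
So P = 0.002839 / 2.283×10⁻⁸ = 124.3 kN.
σ_{titanium alloy} = P/A₂ = 124300/750 = 165.8 MPa, tensile.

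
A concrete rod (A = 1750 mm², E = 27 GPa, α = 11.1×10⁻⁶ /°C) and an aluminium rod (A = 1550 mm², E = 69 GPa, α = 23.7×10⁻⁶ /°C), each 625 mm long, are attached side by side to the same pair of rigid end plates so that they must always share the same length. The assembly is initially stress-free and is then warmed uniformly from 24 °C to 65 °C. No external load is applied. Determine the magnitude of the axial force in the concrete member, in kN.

P ≈ 16.9 kN (tensile in the concrete)

The aluminium has the larger α, so on heating it would change length more than the concrete if both were free. The rigid plates force a common final length, so the aluminium is put into compression and the concrete into tension, with equal and opposite forces P (no external load).
Compatibility of the two members (thermal + elastic change equal): (α₁ − α₂)ΔT = P·[1/(A₁E₁) + 1/(A₂E₂)].
|α₁ − α₂|·ΔT = 12.6×10⁻⁶ × 41 = 0.0005166.
1/(A₁E₁) + 1/(A₂E₂) = 1/(1750×27×10³) + 1/(1550×69×10³) = 3.051×10⁻⁸ N⁻¹.
P = 0.0005166 / 3.051×10⁻⁸ = 16930 N = 16.93 kN.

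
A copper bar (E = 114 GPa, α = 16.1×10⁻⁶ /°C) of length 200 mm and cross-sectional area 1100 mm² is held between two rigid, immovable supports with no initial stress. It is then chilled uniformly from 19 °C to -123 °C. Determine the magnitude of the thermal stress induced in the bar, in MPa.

σ ≈ 261 MPa (tensile)

With length fixed, the mechanical strain must cancel the thermal strain αΔT = 16.1×10⁻⁶ × 142 = 2286.2×10⁻⁶.
σ = EαΔT = 114×10³ × 16.1×10⁻⁶ × 142 = 260.6 MPa (tensile; the bar is trying to contract).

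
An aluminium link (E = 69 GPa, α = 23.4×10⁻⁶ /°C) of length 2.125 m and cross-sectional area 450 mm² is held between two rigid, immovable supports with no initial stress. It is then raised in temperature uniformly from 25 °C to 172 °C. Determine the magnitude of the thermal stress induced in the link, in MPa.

The supports are rigid, so the total axial strain is zero. The restrained thermal strain is ε = αΔT = 23.4×10⁻⁶ × 147 = 3439.8×10⁻⁶.
Hence σ = E·αΔT = 69×10³ × 3439.8×10⁻⁶ = 237.3 MPa, compressive.

σ ≈ 237 MPa (compressive)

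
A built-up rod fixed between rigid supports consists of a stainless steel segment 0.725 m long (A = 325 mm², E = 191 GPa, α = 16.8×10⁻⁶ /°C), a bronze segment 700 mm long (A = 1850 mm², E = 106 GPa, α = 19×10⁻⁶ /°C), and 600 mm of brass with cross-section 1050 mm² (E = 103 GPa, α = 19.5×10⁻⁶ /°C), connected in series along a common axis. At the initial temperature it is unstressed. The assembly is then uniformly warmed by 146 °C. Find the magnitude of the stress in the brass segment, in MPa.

If the supports were absent, the total length change would be Σ αᵢΔT Lᵢ = 16.8×10⁻⁶×146×725 + 19×10⁻⁶×146×700 + 19.5×10⁻⁶×146×600 = 5.428 mm.
Since the ends are fixed, an axial force P builds up, equal in every segment, with P · Σ Lᵢ/(AᵢEᵢ) = δ_free.
The series flexibility is Σ Lᵢ/(AᵢEᵢ) = 725/(325×191×10³) + 700/(1850×106×10³) + 600/(1050×103×10³) = 2.08×10⁻⁵ mm/N.
P = 5.428 / 2.08×10⁻⁵ = 261000 N = 261 kN, compressive.
σ_{brass} = P / A = 261000 / 1050 = 248.6 MPa.

σ ≈ 249 MPa (compressive)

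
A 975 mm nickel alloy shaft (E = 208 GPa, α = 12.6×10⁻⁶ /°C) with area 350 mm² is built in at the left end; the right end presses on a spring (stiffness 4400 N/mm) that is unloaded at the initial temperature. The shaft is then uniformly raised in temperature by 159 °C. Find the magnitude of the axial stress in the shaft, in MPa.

Free thermal expansion: δ_free = αΔT L = 12.6×10⁻⁶ × 159 × 975 = 1.953 mm.
Let P be the compressive force at the spring. The shaft shortens elastically by PL/(AE) and the spring compresses by P/k; together these equal δ_free.
P [ L/(AE) + 1/k ] = δ_free → P [ 975/(350×208×10³) + 1/(4400) ] = 1.953.
P = 1.953 / 0.0002407 = 8116 N.
σ = P/A = 8116/350 = 23.19 MPa.

σ ≈ 23.2 MPa (compressive)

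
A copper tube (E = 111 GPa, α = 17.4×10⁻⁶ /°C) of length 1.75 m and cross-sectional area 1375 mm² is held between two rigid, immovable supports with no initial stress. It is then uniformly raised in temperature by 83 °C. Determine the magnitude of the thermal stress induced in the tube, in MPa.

σ ≈ 160 MPa (compressive)

The supports are rigid, so the total axial strain is zero. The restrained thermal strain is ε = αΔT = 17.4×10⁻⁶ × 83 = 1444.2×10⁻⁶.
Hence σ = E·αΔT = 111×10³ × 1444.2×10⁻⁶ = 160.3 MPa, compressive.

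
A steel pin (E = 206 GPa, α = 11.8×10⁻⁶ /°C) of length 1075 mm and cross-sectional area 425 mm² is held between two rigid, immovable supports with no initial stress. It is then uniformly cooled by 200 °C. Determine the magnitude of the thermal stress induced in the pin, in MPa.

With length fixed, the mechanical strain must cancel the thermal strain αΔT = 11.8×10⁻⁶ × 200 = 2360×10⁻⁶.
The stress required to suppress this strain is σ = Eε = 206×10³ × 2360×10⁻⁶ = 486.2 MPa, tensile since the pin is trying to contract.

σ ≈ 486 MPa (tensile)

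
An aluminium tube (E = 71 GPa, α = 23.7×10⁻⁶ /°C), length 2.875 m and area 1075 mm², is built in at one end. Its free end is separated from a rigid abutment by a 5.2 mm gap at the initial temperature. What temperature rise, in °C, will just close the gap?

ΔT ≈ 76.3 °C

Contact occurs when the free expansion equals the gap: αΔT L = 5.2 mm.
So ΔT = g/(αL) = 5.2/(23.7×10⁻⁶ × 2875) = 76.32 °C.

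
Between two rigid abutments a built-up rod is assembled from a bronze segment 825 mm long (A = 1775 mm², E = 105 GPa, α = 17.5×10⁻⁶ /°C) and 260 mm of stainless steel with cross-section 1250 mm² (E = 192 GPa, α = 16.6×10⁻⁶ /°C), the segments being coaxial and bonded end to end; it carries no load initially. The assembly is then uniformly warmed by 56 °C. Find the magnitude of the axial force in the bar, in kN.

With the walls removed the bar would change length by δ_free = Σ αᵢΔT Lᵢ = 17.5×10⁻⁶×56×825 + 16.6×10⁻⁶×56×260 = 1.05 mm.
Since the ends are fixed, an axial force P builds up, equal in every segment, with P · Σ Lᵢ/(AᵢEᵢ) = δ_free.
The series flexibility is Σ Lᵢ/(AᵢEᵢ) = 825/(1775×105×10³) + 260/(1250×192×10³) = 5.51×10⁻⁶ mm/N.
So P = 1.05 / 5.51×10⁻⁶ = 190.6 kN, compressive.

P ≈ 191 kN (compressive)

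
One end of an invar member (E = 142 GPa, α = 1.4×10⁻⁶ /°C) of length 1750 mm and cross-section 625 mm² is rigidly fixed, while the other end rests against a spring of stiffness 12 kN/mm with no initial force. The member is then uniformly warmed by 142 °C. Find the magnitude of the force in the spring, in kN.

The unrestrained thermal change is αΔT L = 1.4×10⁻⁶ × 142 × 1750 = 0.3479 mm.
Let P be the compressive force at the spring. The member shortens elastically by PL/(AE) and the spring compresses by P/k; together these equal δ_free.
P [ L/(AE) + 1/k ] = δ_free → P [ 1750/(625×142×10³) + 1/(12×10³) ] = 0.3479.
P = 0.3479 / 0.0001031 = 3376 N.

P ≈ 3.38 kN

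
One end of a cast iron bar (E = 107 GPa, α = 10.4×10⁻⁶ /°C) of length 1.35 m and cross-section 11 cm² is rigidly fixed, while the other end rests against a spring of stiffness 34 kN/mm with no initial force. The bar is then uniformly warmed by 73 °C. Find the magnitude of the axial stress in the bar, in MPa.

σ ≈ 22.8 MPa (compressive)

If the spring were absent the bar would lengthen by αΔT L = 10.4×10⁻⁶ × 73 × 1350 = 1.025 mm.
With a force P in the spring, the elastic change of the bar is PL/(AE) and that of the spring is P/k; compatibility requires their sum to equal δ_free.
P [ L/(AE) + 1/k ] = δ_free → P [ 1350/(1100×107×10³) + 1/(34×10³) ] = 1.025.
P = 1.025 / 4.088×10⁻⁵ = 25070 N.
σ = P/A = 25070/1100 = 22.79 MPa.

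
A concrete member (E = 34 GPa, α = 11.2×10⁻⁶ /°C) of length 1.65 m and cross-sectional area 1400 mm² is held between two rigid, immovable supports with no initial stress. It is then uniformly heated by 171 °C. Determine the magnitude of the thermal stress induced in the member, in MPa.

Because both ends are immovable the net strain is zero, and the suppressed thermal strain is αΔT = 11.2×10⁻⁶ × 171 = 1915.2×10⁻⁶.
The stress required to suppress this strain is σ = Eε = 34×10³ × 1915.2×10⁻⁶ = 65.12 MPa, compressive since the member is trying to expand.

σ ≈ 65.1 MPa (compressive)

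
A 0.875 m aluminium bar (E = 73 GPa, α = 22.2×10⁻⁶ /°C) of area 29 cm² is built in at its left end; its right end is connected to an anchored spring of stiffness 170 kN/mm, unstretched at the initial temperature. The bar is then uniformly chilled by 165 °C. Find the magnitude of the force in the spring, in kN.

The unrestrained thermal change is αΔT L = 22.2×10⁻⁶ × 165 × 875 = 3.205 mm.
Let P be the tensile force in the spring. The bar extends elastically by PL/(AE) and the spring stretches by P/k; together these equal δ_free.
So P = δ_free / [L/(AE) + 1/k] = 3.205 / [ 875/(2900×73×10³) + 1/(170×10³) ].
P = 3.205 / 1.002×10⁻⁵ = 320000 N.

P ≈ 320 kN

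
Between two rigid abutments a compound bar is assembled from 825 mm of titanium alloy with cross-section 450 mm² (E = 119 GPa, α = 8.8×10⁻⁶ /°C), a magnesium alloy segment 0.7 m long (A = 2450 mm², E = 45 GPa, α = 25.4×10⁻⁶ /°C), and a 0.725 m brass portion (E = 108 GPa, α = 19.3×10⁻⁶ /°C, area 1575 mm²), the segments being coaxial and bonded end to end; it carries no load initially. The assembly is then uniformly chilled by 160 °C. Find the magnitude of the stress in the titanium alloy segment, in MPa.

With the walls removed the bar would change length by δ_free = Σ αᵢΔT Lᵢ = 8.8×10⁻⁶×160×825 + 25.4×10⁻⁶×160×700 + 19.3×10⁻⁶×160×725 = 6.245 mm.
The walls prevent any net length change, so an axial force P (same in every segment) develops. Compatibility: P · Σ Lᵢ/(AᵢEᵢ) = δ_free.
Σ Lᵢ/(AᵢEᵢ) = 825/(450×119×10³) + 700/(2450×45×10³) + 725/(1575×108×10³) = 2.602×10⁻⁵ mm/N.
P = 6.245 / 2.602×10⁻⁵ = 240000 N = 240 kN, tensile.
σ_{titanium alloy} = P / A = 240000 / 450 = 533.4 MPa.

σ ≈ 533 MPa (tensile)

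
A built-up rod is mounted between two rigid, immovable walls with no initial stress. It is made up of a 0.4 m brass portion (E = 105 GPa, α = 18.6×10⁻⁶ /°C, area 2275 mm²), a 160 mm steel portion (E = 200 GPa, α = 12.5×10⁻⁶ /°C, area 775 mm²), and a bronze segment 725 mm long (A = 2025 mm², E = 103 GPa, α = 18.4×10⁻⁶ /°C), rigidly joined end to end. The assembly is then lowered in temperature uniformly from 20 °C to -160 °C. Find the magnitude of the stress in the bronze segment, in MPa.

σ ≈ 328 MPa (tensile)

If the supports were absent, the total length change would be Σ αᵢΔT Lᵢ = 18.6×10⁻⁶×180×400 + 12.5×10⁻⁶×180×160 + 18.4×10⁻⁶×180×725 = 4.1 mm.
The walls prevent any net length change, so an axial force P (same in every segment) develops. Compatibility: P · Σ Lᵢ/(AᵢEᵢ) = δ_free.
The series flexibility is Σ Lᵢ/(AᵢEᵢ) = 400/(2275×105×10³) + 160/(775×200×10³) + 725/(2025×103×10³) = 6.183×10⁻⁶ mm/N.
Hence P = δ_free / Σ(L/AE) = 4.1/6.183×10⁻⁶ = 663.2 kN (tensile).
σ_{bronze} = P / A = 663200 / 2025 = 327.5 MPa.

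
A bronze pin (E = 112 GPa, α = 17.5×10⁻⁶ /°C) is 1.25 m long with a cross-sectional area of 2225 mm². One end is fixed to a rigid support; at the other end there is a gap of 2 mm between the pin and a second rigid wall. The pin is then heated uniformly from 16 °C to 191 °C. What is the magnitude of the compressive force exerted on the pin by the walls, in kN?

P ≈ 364 kN

Unrestrained expansion: δ_free = αΔT L = 17.5×10⁻⁶ × 175 × 1250 = 3.828 mm.
After closing the 2 mm clearance, 3.828 − 2 = 1.828 mm of expansion remains to be suppressed by the wall.
So σ = E(δ_free − g)/L = 112×10³ × 1.828/1250 = 163.8 MPa.
P = σA = 163.8 × 2225 = 364.5 kN.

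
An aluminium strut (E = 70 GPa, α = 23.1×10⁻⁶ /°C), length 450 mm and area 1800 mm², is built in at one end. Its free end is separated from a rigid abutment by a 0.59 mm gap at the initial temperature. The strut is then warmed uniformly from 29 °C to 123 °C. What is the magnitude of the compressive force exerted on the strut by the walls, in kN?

P ≈ 108 kN

Free thermal elongation = αΔT L = 23.1×10⁻⁶ × 94 × 450 = 0.9771 mm.
After closing the 0.59 mm clearance, 0.9771 − 0.59 = 0.3871 mm of expansion remains to be suppressed by the wall.
Compatibility: PL/(AE) = 0.3871 mm, so σ = P/A = E × (0.3871/450) = 60.22 MPa.
Force on the wall = σA = 60.22 × 1800 mm² = 108.4 kN.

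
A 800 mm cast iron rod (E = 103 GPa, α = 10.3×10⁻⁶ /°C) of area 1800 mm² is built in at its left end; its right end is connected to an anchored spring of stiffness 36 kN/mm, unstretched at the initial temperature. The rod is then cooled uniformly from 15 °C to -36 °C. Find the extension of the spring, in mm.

The unrestrained thermal change is αΔT L = 10.3×10⁻⁶ × 51 × 800 = 0.4202 mm.
With a force P in the spring, the elastic change of the rod is PL/(AE) and that of the spring is P/k; compatibility requires their sum to equal δ_free.
So P = δ_free / [L/(AE) + 1/k] = 0.4202 / [ 800/(1800×103×10³) + 1/(36×10³) ].
P = 0.4202 / 3.209×10⁻⁵ = 13090 N.
Spring extension = P/k = 13090/(36×10³) = 0.3637 mm.

δ ≈ 0.364 mm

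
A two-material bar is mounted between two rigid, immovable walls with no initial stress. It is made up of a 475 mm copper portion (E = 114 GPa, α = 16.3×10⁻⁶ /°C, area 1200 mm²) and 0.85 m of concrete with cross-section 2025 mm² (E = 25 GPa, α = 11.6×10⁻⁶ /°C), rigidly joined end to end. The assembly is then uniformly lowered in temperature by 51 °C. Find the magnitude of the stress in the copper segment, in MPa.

σ ≈ 36.9 MPa (tensile)

Free thermal contraction of the whole bar: Σ αᵢΔT Lᵢ = 16.3×10⁻⁶×51×475 + 11.6×10⁻⁶×51×850 = 0.8977 mm.
The walls prevent any net length change, so an axial force P (same in every segment) develops. Compatibility: P · Σ Lᵢ/(AᵢEᵢ) = δ_free.
The series flexibility is Σ Lᵢ/(AᵢEᵢ) = 475/(1200×114×10³) + 850/(2025×25×10³) = 2.026×10⁻⁵ mm/N.
Hence P = δ_free / Σ(L/AE) = 0.8977/2.026×10⁻⁵ = 44.31 kN (tensile).
σ_{copper} = P / A = 44310 / 1200 = 36.92 MPa.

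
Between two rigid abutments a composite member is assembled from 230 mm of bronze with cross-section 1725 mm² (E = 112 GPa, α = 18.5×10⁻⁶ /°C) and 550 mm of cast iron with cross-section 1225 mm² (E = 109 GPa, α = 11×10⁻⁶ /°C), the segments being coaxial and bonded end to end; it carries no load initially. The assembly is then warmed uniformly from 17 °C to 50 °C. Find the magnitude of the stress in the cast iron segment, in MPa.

If the supports were absent, the total length change would be Σ αᵢΔT Lᵢ = 18.5×10⁻⁶×33×230 + 11×10⁻⁶×33×550 = 0.3401 mm.
The walls prevent any net length change, so an axial force P (same in every segment) develops. Compatibility: P · Σ Lᵢ/(AᵢEᵢ) = δ_free.
Σ Lᵢ/(AᵢEᵢ) = 230/(1725×112×10³) + 550/(1225×109×10³) = 5.31×10⁻⁶ mm/N.
P = 0.3401 / 5.31×10⁻⁶ = 64050 N = 64.05 kN, compressive.
σ_{cast iron} = P / A = 64050 / 1225 = 52.28 MPa.

σ ≈ 52.3 MPa (compressive)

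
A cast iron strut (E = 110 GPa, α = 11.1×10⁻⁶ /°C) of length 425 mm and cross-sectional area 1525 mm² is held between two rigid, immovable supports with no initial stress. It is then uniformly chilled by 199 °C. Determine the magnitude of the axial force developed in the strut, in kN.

P ≈ 371 kN (tensile)

The ends cannot move, so σ = EαΔT = 110×10³ × 11.1×10⁻⁶ × 199 = 243 MPa.
Axial force P = σA = 243 × 1525 = 370500 N = 370.5 kN, tensile.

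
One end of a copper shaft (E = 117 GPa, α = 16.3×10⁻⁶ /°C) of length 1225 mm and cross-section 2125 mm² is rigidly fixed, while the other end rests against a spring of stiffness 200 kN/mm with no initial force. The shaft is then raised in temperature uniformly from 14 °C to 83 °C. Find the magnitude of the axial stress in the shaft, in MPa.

If the spring were absent the shaft would lengthen by αΔT L = 16.3×10⁻⁶ × 69 × 1225 = 1.378 mm.
With a force P in the spring, the elastic change of the shaft is PL/(AE) and that of the spring is P/k; compatibility requires their sum to equal δ_free.
P [ L/(AE) + 1/k ] = δ_free → P [ 1225/(2125×117×10³) + 1/(200×10³) ] = 1.378.
P = 1.378 / 9.927×10⁻⁶ = 138800 N.
σ = P/A = 138800/2125 = 65.31 MPa.

σ ≈ 65.3 MPa (compressive)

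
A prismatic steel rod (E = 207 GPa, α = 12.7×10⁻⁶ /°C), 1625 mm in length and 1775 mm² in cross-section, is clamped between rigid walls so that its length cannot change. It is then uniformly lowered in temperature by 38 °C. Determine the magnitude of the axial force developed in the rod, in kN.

P ≈ 177 kN (tensile)

Full restraint means ε = 0, so the stress is σ = EαΔT = 207×10³ × 12.7×10⁻⁶ × 38 = 99.9 MPa.
Then P = σA = 99.9 × 1775 mm² = 177.3 kN, tensile.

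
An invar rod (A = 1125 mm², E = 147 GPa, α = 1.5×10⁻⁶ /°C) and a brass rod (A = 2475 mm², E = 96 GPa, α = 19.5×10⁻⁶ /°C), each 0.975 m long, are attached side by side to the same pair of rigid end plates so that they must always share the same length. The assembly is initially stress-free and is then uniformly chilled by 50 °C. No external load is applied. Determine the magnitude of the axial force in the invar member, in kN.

P ≈ 87.8 kN (compressive in the invar)

The brass has the larger α, so on cooling it would change length more than the invar if both were free. The rigid plates force a common final length, so the brass is put into tension and the invar into compression, with equal and opposite forces P (no external load).
Setting the final lengths equal and cancelling L: (α₁ − α₂)ΔT = P/(A₁E₁) + P/(A₂E₂).
|α₁ − α₂|·ΔT = 18×10⁻⁶ × 50 = 0.0009.
1/(A₁E₁) + 1/(A₂E₂) = 1/(1125×147×10³) + 1/(2475×96×10³) = 1.026×10⁻⁸ N⁻¹.
So P = 0.0009 / 1.026×10⁻⁸ = 87.76 kN.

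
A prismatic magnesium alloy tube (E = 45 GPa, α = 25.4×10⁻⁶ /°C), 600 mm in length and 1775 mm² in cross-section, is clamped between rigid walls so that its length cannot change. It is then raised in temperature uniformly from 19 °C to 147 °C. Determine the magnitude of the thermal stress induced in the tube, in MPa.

Because both ends are immovable the net strain is zero, and the suppressed thermal strain is αΔT = 25.4×10⁻⁶ × 128 = 3251.2×10⁻⁶.
σ = EαΔT = 45×10³ × 25.4×10⁻⁶ × 128 = 146.3 MPa (compressive; the tube is trying to expand).

σ ≈ 146 MPa (compressive)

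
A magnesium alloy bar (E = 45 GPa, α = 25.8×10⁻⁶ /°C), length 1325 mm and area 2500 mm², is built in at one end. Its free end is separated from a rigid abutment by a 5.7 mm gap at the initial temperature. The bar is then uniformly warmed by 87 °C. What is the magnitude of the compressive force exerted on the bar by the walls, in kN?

If the wall were absent the bar would grow by αΔT L = 25.8×10⁻⁶ × 87 × 1325 = 2.974 mm.
This is smaller than the 5.7 mm clearance, so the bar expands freely without reaching the stop — the stress is zero.

P ≈ 0 kN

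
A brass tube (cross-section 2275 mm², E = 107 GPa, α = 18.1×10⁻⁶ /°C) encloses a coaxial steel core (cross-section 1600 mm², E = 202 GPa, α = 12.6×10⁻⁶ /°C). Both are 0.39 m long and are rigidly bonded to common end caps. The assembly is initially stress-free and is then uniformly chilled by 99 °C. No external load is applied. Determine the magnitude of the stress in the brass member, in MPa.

σ ≈ 33.2 MPa (tensile)

The brass has the larger α, so on cooling it would change length more than the steel if both were free. The rigid plates force a common final length, so the brass is put into tension and the steel into compression, with equal and opposite forces P (no external load).
Compatibility of the two members (thermal + elastic change equal): (α₁ − α₂)ΔT = P·[1/(A₁E₁) + 1/(A₂E₂)].
|α₁ − α₂|·ΔT = 5.5×10⁻⁶ × 99 = 0.0005445.
1/(A₁E₁) + 1/(A₂E₂) = 1/(2275×107×10³) + 1/(1600×202×10³) = 7.202×10⁻⁹ N⁻¹.
P = 0.0005445 / 7.202×10⁻⁹ = 75600 N = 75.6 kN.
σ_{brass} = P/A₁ = 75600/2275 = 33.23 MPa, tensile.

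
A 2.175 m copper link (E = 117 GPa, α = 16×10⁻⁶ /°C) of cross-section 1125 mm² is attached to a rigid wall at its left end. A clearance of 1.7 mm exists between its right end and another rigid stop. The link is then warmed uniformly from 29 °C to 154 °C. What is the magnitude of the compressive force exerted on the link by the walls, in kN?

P ≈ 160 kN

Unrestrained expansion: δ_free = αΔT L = 16×10⁻⁶ × 125 × 2175 = 4.35 mm.
The gap closes (δ_free > 1.7 mm) and the wall then resists a further 4.35 − 1.7 = 2.65 mm of expansion.
So σ = E(δ_free − g)/L = 117×10³ × 2.65/2175 = 142.6 MPa.
Force on the wall = σA = 142.6 × 1125 mm² = 160.4 kN.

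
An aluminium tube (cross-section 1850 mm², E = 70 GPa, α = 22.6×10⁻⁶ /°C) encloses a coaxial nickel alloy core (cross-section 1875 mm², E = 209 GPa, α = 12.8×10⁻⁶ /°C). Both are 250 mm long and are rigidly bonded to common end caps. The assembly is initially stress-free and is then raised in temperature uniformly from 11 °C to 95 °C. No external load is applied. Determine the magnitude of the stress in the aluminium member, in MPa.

σ ≈ 43.3 MPa (compressive)

Equilibrium of a rigid end plate with no external load gives equal and opposite internal forces ±P in the two members. Since α_{aluminium} > α_{nickel alloy}, heating drives the aluminium into compression and the nickel alloy into tension.
Equating the net (thermal + elastic) strains gives |α₁ − α₂|·ΔT = P·[1/(A₁E₁) + 1/(A₂E₂)].
|α₁ − α₂|·ΔT = 9.8×10⁻⁶ × 84 = 0.0008232.
1/(A₁E₁) + 1/(A₂E₂) = 1/(1850×70×10³) + 1/(1875×209×10³) = 1.027×10⁻⁸ N⁻¹.
So P = 0.0008232 / 1.027×10⁻⁸ = 80.13 kN.
σ_{aluminium} = P/A₁ = 80130/1850 = 43.31 MPa, compressive.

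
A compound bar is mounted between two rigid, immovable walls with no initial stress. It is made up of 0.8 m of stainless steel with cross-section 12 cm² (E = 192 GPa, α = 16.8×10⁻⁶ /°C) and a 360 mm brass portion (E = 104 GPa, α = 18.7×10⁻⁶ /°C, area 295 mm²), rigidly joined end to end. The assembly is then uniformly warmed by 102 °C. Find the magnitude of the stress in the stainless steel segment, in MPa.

Free thermal expansion of the whole bar: Σ αᵢΔT Lᵢ = 16.8×10⁻⁶×102×800 + 18.7×10⁻⁶×102×360 = 2.058 mm.
The rigid supports impose zero overall length change; the single axial force P common to all segments must satisfy P Σ Lᵢ/(AᵢEᵢ) = δ_free.
Σ Lᵢ/(AᵢEᵢ) = 800/(1200×192×10³) + 360/(295×104×10³) = 1.521×10⁻⁵ mm/N.
So P = 2.058 / 1.521×10⁻⁵ = 135.3 kN, compressive.
σ_{stainless steel} = P / A = 135300 / 1200 = 112.8 MPa.

σ ≈ 113 MPa (compressive)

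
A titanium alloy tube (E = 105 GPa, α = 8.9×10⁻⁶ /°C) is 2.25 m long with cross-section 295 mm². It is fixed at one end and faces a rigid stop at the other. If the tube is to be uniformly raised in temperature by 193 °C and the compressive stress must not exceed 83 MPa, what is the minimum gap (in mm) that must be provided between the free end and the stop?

With no wall the tube would lengthen by αΔT L = 8.9×10⁻⁶ × 193 × 2250 = 3.865 mm.
At the allowable stress the elastic shortening the wall may impose is σL/E = 83 × 2250 / (105×10³) = 1.779 mm.
The gap must absorb the remainder: g_min = 3.865 − 1.779 = 2.086 mm.

g ≈ 2.09 mm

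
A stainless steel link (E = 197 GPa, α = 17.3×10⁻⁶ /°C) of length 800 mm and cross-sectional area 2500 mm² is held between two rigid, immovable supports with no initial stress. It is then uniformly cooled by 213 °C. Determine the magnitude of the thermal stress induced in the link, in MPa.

σ ≈ 726 MPa (tensile)

The supports are rigid, so the total axial strain is zero. The restrained thermal strain is ε = αΔT = 17.3×10⁻⁶ × 213 = 3684.9×10⁻⁶.
σ = EαΔT = 197×10³ × 17.3×10⁻⁶ × 213 = 725.9 MPa (tensile; the link is trying to contract).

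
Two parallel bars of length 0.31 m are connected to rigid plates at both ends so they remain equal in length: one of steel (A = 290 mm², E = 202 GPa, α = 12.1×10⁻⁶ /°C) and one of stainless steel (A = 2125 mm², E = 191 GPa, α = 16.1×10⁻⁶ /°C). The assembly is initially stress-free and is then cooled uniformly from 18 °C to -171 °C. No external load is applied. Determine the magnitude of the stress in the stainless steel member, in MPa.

σ ≈ 18.2 MPa (tensile)

Equilibrium of a rigid end plate with no external load gives equal and opposite internal forces ±P in the two members. Since α_{stainless steel} > α_{steel}, cooling drives the stainless steel into tension and the steel into compression.
Compatibility of the two members (thermal + elastic change equal): (α₁ − α₂)ΔT = P·[1/(A₁E₁) + 1/(A₂E₂)].
|α₁ − α₂|·ΔT = 4×10⁻⁶ × 189 = 0.000756.
1/(A₁E₁) + 1/(A₂E₂) = 1/(290×202×10³) + 1/(2125×191×10³) = 1.953×10⁻⁸ N⁻¹.
P = 0.000756 / 1.953×10⁻⁸ = 38700 N = 38.7 kN.
σ_{stainless steel} = P/A₂ = 38700/2125 = 18.21 MPa, tensile.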